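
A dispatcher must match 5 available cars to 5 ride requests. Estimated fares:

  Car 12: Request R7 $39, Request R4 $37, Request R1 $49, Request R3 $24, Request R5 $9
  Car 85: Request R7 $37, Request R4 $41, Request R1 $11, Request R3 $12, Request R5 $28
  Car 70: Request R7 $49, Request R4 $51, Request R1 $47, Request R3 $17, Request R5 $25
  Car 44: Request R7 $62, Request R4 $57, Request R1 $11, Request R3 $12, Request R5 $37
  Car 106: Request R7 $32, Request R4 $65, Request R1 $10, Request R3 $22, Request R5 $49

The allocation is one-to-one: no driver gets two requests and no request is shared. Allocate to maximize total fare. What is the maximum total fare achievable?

Optimal: Car 12→Request R3 ($24), Car 85→Request R5 ($28), Car 70→Request R1 ($47), Car 44→Request R7 ($62), Car 106→Request R4 ($65) — total 24+28+47+62+65 = $226.
Max-entry greedy (repeatedly take the single best remaining cell) gives $221, worse by 5.
Swapping Car 44↔Car 106 (Car 44→Request R4 $57, Car 106→Request R7 $32) loses 38.
No other one-to-one assignment exceeds $226.

Maximum total: $226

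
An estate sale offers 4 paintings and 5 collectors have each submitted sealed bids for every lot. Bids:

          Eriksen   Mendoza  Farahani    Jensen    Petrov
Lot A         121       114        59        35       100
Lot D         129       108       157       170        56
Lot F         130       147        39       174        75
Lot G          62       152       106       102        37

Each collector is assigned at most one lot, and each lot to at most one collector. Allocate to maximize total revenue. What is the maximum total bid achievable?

Optimal: Eriksen→Lot A ($121), Farahani→Lot D ($157), Jensen→Lot F ($174), Mendoza→Lot G ($152) — total 121+157+174+152 = $604.
Column-greedy (each lot in turn goes to its best remaining collector) gives $544, worse by 60.
Swapping Mendoza↔Jensen (Mendoza→Lot F $147, Jensen→Lot G $102) loses 77.

Max total: $604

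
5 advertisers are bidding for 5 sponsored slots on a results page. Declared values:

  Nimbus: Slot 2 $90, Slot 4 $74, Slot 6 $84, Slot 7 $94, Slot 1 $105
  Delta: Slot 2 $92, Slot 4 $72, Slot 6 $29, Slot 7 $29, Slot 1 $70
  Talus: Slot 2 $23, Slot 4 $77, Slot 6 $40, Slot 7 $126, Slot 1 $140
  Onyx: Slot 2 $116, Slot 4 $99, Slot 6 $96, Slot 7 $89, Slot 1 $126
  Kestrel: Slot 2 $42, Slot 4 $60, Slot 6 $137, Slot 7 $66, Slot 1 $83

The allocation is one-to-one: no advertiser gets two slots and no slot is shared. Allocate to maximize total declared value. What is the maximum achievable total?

Optimal: Nimbus→Slot 7 ($94), Delta→Slot 2 ($92), Talus→Slot 1 ($140), Onyx→Slot 4 ($99), Kestrel→Slot 6 ($137) — total 94+92+140+99+137 = $562.
Row-greedy (each advertiser in turn takes its best remaining slot) gives $559, worse by 3.
No other one-to-one assignment exceeds $562.

Maximum total: $562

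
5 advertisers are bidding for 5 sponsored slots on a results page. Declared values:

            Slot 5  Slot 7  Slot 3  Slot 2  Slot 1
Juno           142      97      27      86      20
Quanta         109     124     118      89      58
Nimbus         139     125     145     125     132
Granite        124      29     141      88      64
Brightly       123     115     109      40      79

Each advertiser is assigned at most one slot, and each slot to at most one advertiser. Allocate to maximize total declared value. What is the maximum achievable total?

Optimal: Juno→Slot 5 ($142), Quanta→Slot 2 ($89), Nimbus→Slot 1 ($132), Granite→Slot 3 ($141), Brightly→Slot 7 ($115) — total 142+89+132+141+115 = $619.
Max-entry greedy (repeatedly take the single best remaining cell) gives $578, worse by 41.
Next-best assignment: Juno→Slot 5, Quanta→Slot 7, Nimbus→Slot 2, Granite→Slot 3, Brightly→Slot 1 = $611.
Swapping Granite↔Quanta (Granite→Slot 2 $88, Quanta→Slot 3 $118) loses 24.

Maximum total: $619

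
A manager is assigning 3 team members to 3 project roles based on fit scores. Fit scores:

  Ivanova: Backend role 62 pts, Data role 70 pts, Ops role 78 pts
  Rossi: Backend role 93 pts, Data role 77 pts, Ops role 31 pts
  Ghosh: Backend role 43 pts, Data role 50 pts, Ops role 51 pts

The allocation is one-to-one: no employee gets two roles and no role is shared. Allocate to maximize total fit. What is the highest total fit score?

Optimal: Ivanova→Ops role (78 pts), Rossi→Backend role (93 pts), Ghosh→Data role (50 pts) — total 78+93+50 = 221 pts.
Column-greedy (each role in turn goes to its best remaining employee) gives 214 pts, worse by 7.
Checked against all permutations: 221 pts is optimal.

Max total: 221 pts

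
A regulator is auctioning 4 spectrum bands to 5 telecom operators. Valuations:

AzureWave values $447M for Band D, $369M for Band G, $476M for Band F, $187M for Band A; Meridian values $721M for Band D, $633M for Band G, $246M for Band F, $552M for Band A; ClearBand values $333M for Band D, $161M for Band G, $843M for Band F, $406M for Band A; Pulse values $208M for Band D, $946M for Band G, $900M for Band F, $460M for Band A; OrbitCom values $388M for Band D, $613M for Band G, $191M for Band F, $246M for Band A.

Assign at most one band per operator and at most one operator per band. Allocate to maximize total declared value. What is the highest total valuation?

Max total: $2788M

Treat this as an assignment problem: match each operator to one band.
Optimal: AzureWave→Band D ($447M), Pulse→Band G ($946M), ClearBand→Band F ($843M), Meridian→Band A ($552M) — total 447+946+843+552 = $2788M.
Row-greedy (each operator in turn takes its best remaining band) gives $2549M, worse by 239.
Next-best assignment: Meridian→Band D, Pulse→Band G, ClearBand→Band F, OrbitCom→Band A = $2756M.
Swapping ClearBand↔Meridian (ClearBand→Band A $406M, Meridian→Band F $246M) loses 743.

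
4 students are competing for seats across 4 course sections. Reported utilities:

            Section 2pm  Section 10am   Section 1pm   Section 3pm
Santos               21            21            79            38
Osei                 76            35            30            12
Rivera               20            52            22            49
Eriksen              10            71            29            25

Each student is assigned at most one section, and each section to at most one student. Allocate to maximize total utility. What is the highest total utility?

Optimal: Santos→Section 1pm (79 points), Osei→Section 2pm (76 points), Rivera→Section 3pm (49 points), Eriksen→Section 10am (71 points) — total 79+76+49+71 = 275 points.
Row-greedy (each student in turn takes its best remaining section) gives 232 points, worse by 43.
Next-best assignment: Santos→Section 1pm, Osei→Section 2pm, Rivera→Section 10am, Eriksen→Section 3pm = 232 points.
Every other assignment is strictly worse.

Max total: 275 points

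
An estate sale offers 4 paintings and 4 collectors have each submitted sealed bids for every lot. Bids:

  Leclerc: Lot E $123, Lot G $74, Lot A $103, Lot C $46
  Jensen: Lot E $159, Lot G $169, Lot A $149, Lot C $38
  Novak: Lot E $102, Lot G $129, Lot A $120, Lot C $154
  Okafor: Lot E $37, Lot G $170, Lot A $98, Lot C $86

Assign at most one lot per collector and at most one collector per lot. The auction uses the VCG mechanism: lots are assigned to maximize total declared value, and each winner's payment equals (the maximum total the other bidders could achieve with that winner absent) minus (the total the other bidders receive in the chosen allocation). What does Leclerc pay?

Leclerc pays $10.

Efficient allocation: Leclerc→Lot E ($123), Jensen→Lot A ($149), Novak→Lot C ($154), Okafor→Lot G ($170); total welfare W = $596.
Leclerc receives Lot E at value $123, so the others get W − 123 = $473.
Without Leclerc: best allocation of the remaining 3 bidders over all 4 lots is Jensen→Lot E ($159), Novak→Lot C ($154), Okafor→Lot G ($170), total $483.
VCG payment = (others' best without Leclerc) − (others' welfare with Leclerc) = 483 − 473 = $10.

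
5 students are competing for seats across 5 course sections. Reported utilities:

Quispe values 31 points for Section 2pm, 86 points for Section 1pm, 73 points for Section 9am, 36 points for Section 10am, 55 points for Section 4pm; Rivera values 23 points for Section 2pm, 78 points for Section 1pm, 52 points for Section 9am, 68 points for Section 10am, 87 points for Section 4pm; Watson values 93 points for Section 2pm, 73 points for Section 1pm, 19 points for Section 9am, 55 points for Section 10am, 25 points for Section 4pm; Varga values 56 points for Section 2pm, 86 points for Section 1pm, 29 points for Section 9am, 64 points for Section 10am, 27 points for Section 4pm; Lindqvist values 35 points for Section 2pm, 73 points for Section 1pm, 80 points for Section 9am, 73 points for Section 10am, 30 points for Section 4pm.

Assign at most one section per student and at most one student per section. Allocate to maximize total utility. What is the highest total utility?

Optimal: Quispe→Section 9am (73 points), Rivera→Section 4pm (87 points), Watson→Section 2pm (93 points), Varga→Section 1pm (86 points), Lindqvist→Section 10am (73 points) — total 73+87+93+86+73 = 412 points.
Column-greedy (each section in turn goes to its best remaining student) gives 354 points, worse by 58.
No other one-to-one assignment exceeds 412 points.

Max total: 412 points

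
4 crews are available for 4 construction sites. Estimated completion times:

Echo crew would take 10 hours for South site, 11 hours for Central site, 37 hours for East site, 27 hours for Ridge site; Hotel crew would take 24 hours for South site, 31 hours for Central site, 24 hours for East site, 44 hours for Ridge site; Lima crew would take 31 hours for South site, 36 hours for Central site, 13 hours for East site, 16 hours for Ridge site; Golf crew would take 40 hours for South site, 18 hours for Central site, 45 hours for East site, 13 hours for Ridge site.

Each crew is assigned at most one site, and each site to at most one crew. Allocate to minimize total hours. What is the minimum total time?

Minimum total: 61 hours

Optimal: Echo crew→Central site (11 hours), Hotel crew→South site (24 hours), Lima crew→East site (13 hours), Golf crew→Ridge site (13 hours) — total 11+24+13+13 = 61 hours.
Row-greedy (each crew in turn takes its cheapest remaining site) gives 68 hours, worse by 7.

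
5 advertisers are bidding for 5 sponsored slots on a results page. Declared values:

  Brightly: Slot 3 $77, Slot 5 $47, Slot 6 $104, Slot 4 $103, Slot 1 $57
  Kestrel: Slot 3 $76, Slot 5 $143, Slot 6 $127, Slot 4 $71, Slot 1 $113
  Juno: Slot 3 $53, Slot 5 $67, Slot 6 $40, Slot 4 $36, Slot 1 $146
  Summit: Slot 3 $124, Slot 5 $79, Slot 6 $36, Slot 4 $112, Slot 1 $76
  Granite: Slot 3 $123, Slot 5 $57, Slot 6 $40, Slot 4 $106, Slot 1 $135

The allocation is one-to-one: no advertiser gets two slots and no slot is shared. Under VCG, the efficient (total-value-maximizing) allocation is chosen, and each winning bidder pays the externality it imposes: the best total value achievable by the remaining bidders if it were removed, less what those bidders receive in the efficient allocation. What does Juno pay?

Juno pays $24.

Efficient allocation: Brightly→Slot 6 ($104), Kestrel→Slot 5 ($143), Juno→Slot 1 ($146), Summit→Slot 4 ($112), Granite→Slot 3 ($123); total welfare W = $628.
Juno receives Slot 1 at value $146, so the others get W − 146 = $482.
Without Juno: best allocation of the remaining 4 bidders over all 5 slots is Brightly→Slot 6 ($104), Kestrel→Slot 5 ($143), Summit→Slot 3 ($124), Granite→Slot 1 ($135), total $506.
VCG payment = (others' best without Juno) − (others' welfare with Juno) = 506 − 482 = $24.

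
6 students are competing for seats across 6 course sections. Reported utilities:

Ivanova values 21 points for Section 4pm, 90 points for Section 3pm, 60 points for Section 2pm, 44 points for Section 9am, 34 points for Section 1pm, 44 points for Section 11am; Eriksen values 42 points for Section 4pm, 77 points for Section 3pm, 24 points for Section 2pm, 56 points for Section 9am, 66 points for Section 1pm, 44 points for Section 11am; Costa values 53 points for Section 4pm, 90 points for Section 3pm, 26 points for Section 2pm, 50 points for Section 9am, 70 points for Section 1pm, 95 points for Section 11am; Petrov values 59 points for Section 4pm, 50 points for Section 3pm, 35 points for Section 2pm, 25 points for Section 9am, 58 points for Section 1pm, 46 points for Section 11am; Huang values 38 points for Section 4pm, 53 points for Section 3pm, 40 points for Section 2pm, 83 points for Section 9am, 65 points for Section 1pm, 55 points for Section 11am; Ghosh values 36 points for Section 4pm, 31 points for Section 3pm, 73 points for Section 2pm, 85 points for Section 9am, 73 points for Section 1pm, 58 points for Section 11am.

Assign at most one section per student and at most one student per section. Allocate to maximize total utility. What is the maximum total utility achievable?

Maximum total: 466 points

Optimal: Ivanova→Section 3pm (90 points), Eriksen→Section 1pm (66 points), Costa→Section 11am (95 points), Petrov→Section 4pm (59 points), Huang→Section 9am (83 points), Ghosh→Section 2pm (73 points) — total 90+66+95+59+83+73 = 466 points.
Column-greedy (each section in turn goes to its best remaining student) gives 419 points, worse by 47.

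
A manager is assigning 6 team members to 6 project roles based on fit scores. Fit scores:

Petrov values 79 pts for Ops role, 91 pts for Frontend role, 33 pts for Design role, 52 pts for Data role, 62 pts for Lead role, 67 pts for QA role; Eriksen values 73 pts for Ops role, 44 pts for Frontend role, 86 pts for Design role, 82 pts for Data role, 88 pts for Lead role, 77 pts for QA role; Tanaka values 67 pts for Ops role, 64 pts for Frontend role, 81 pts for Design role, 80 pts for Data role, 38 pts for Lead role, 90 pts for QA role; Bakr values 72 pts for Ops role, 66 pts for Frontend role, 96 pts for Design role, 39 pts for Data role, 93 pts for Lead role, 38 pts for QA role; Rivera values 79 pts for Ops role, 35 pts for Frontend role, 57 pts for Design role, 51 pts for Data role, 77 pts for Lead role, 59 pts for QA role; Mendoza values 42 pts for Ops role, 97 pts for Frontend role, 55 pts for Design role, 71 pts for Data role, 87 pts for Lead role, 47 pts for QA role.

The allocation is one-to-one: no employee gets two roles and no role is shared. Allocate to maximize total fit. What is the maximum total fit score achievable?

Optimal: Petrov→Frontend role (91 pts), Eriksen→Data role (82 pts), Tanaka→QA role (90 pts), Bakr→Design role (96 pts), Rivera→Ops role (79 pts), Mendoza→Lead role (87 pts) — total 91+82+90+96+79+87 = 525 pts.
Next-best assignment: Petrov→Ops role, Eriksen→Data role, Tanaka→QA role, Bakr→Design role, Rivera→Lead role, Mendoza→Frontend role = 521 pts.

Max total: 525 pts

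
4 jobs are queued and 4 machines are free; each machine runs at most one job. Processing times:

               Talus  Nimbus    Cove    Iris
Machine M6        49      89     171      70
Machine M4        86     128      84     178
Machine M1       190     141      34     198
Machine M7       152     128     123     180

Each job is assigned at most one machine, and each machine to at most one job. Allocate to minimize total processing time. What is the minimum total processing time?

This is a one-to-one assignment (minimum-cost bipartite matching).
Optimal: Talus→Machine M4 (86 min), Nimbus→Machine M7 (128 min), Cove→Machine M1 (34 min), Iris→Machine M6 (70 min) — total 86+128+34+70 = 318 min.
Min-entry greedy (repeatedly take the single cheapest remaining cell) gives 391 min, worse by 73.

Minimum total: 318 min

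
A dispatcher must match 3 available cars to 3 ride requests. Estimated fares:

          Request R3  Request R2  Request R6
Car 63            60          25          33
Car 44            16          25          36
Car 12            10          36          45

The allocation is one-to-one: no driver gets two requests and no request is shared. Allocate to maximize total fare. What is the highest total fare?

Maximum total: $132

This is the linear assignment problem.
Optimal: Car 63→Request R3 ($60), Car 44→Request R6 ($36), Car 12→Request R2 ($36) — total 60+36+36 = $132.
Max-entry greedy (repeatedly take the single best remaining cell) gives $130, worse by 2.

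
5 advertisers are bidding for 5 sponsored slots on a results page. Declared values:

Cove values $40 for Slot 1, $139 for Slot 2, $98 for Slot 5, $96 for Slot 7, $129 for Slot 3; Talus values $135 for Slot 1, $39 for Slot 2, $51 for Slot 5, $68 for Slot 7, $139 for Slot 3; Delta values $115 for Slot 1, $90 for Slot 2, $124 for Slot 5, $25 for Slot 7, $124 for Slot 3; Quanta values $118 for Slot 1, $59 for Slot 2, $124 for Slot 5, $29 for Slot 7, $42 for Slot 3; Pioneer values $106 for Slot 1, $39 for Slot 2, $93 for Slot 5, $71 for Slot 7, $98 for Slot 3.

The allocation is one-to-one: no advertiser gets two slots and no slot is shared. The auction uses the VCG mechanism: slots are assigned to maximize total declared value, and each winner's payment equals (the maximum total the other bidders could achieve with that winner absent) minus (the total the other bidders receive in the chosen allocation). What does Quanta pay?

Quanta pays $39.

Efficient allocation: Cove→Slot 2 ($139), Talus→Slot 1 ($135), Delta→Slot 3 ($124), Quanta→Slot 5 ($124), Pioneer→Slot 7 ($71); total welfare W = $593.
Quanta receives Slot 5 at value $124, so the others get W − 124 = $469.
Without Quanta: best allocation of the remaining 4 bidders over all 5 slots is Cove→Slot 2 ($139), Talus→Slot 3 ($139), Delta→Slot 5 ($124), Pioneer→Slot 1 ($106), total $508.
VCG payment = (others' best without Quanta) − (others' welfare with Quanta) = 508 − 469 = $39.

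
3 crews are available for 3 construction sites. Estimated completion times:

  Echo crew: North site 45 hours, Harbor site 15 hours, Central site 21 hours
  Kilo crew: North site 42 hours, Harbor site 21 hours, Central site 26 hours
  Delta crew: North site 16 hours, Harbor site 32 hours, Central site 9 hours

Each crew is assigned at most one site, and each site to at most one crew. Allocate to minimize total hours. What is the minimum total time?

Optimal: Echo crew→Harbor site (15 hours), Kilo crew→Central site (26 hours), Delta crew→North site (16 hours) — total 15+26+16 = 57 hours.
Min-entry greedy (repeatedly take the single cheapest remaining cell) gives 66 hours, worse by 9.
Checked against all permutations: 57 hours is optimal.

Min total: 57 hours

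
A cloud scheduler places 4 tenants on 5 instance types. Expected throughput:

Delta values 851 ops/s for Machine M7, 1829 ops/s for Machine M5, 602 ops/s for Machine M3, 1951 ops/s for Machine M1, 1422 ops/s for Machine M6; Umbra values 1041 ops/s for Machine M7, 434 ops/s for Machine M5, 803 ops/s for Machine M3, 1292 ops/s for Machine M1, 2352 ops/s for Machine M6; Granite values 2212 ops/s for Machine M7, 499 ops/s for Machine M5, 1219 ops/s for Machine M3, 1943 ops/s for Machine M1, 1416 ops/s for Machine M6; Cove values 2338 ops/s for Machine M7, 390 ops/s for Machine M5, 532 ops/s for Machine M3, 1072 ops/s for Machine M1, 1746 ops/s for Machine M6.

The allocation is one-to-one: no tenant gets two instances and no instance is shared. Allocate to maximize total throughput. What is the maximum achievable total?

Optimal: Delta→Machine M5 (1829 ops/s), Umbra→Machine M6 (2352 ops/s), Granite→Machine M1 (1943 ops/s), Cove→Machine M7 (2338 ops/s) — total 1829+2352+1943+2338 = 8462 ops/s.
Row-greedy (each tenant in turn takes its best remaining instance) gives 7047 ops/s, worse by 1415.
Swapping Delta↔Granite (Delta→Machine M1 1951 ops/s, Granite→Machine M5 499 ops/s) loses 1322.

Maximum total: 8462 ops/s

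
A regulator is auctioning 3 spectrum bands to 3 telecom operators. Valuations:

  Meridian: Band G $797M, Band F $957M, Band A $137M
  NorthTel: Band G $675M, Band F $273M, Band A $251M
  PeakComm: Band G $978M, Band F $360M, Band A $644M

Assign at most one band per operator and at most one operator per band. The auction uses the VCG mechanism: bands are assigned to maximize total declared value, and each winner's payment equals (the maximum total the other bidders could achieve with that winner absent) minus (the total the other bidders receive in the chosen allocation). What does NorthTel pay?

NorthTel pays $334M.

Efficient allocation: Meridian→Band F ($957M), NorthTel→Band G ($675M), PeakComm→Band A ($644M); total welfare W = $2276M.
NorthTel receives Band G at value $675M, so the others get W − 675 = $1601M.
Without NorthTel: best allocation of the remaining 2 bidders over all 3 bands is Meridian→Band F ($957M), PeakComm→Band G ($978M), total $1935M.
VCG payment = (others' best without NorthTel) − (others' welfare with NorthTel) = 1935 − 1601 = $334M.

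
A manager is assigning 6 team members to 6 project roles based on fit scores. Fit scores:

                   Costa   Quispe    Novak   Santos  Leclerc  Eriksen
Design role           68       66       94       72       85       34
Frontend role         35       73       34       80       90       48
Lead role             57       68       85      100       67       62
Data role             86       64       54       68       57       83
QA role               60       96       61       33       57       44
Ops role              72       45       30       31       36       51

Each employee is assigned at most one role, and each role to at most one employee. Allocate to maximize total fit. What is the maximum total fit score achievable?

Max total: 535 pts

This is a one-to-one assignment (maximum-weight bipartite matching).
Optimal: Costa→Ops role (72 pts), Quispe→QA role (96 pts), Novak→Design role (94 pts), Santos→Lead role (100 pts), Leclerc→Frontend role (90 pts), Eriksen→Data role (83 pts) — total 72+96+94+100+90+83 = 535 pts.
Max-entry greedy (repeatedly take the single best remaining cell) gives 517 pts, worse by 18.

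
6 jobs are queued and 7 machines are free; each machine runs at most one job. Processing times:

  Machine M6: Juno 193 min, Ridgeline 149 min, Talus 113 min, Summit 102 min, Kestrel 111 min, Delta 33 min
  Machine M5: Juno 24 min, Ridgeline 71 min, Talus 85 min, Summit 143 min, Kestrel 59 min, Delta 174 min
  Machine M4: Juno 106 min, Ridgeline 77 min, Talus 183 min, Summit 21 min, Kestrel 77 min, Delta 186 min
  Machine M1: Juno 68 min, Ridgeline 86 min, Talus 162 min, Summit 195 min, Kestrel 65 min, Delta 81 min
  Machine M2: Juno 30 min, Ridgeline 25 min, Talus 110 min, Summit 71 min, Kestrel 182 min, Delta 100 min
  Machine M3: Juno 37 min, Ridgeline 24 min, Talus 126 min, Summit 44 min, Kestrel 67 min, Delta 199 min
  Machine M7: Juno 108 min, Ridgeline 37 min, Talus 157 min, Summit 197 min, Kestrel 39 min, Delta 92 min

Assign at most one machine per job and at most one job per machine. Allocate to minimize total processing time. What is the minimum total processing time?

Optimal: Juno→Machine M2 (30 min), Ridgeline→Machine M3 (24 min), Talus→Machine M5 (85 min), Summit→Machine M4 (21 min), Kestrel→Machine M7 (39 min), Delta→Machine M6 (33 min) — total 30+24+85+21+39+33 = 232 min.
Min-entry greedy (repeatedly take the single cheapest remaining cell) gives 251 min, worse by 19.

Min total: 232 min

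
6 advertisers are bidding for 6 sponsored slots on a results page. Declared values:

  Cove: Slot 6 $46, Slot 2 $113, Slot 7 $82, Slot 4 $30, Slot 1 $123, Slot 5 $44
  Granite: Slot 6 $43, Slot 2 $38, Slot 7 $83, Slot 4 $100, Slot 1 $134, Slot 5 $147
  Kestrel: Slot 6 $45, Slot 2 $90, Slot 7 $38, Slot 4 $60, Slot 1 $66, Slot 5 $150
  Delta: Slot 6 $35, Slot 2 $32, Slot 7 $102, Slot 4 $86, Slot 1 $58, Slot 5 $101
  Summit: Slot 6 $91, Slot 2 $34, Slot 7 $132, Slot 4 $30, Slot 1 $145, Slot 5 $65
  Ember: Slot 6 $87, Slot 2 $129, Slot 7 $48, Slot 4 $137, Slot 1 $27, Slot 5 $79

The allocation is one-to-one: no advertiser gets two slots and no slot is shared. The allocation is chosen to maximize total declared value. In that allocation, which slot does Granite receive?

Treat this as an assignment problem: match each advertiser to one slot.
Optimal: Cove→Slot 2 ($113), Granite→Slot 1 ($134), Kestrel→Slot 5 ($150), Delta→Slot 7 ($102), Summit→Slot 6 ($91), Ember→Slot 4 ($137) — total 113+134+150+102+91+137 = $727.
Next-best assignment: Cove→Slot 2, Granite→Slot 1, Kestrel→Slot 5, Delta→Slot 4, Summit→Slot 7, Ember→Slot 6 = $702.
Granite's own top slot is Slot 5 ($147), but forcing Granite→Slot 5 and reassigning the rest optimally gives only $690 — worse by 37.

Granite receives Slot 1.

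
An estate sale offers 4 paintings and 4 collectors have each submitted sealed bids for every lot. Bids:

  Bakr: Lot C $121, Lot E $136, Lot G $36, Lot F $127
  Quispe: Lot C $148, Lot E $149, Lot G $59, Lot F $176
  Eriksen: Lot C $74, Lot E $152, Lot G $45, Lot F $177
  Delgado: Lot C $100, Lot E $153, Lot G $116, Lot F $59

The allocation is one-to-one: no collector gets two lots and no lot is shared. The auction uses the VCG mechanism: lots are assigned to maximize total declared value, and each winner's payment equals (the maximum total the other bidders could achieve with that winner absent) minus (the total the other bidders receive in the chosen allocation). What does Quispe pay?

Quispe pays $22.

Efficient allocation: Bakr→Lot E ($136), Quispe→Lot C ($148), Eriksen→Lot F ($177), Delgado→Lot G ($116); total welfare W = $577.
Quispe receives Lot C at value $148, so the others get W − 148 = $429.
Without Quispe: best allocation of the remaining 3 bidders over all 4 lots is Bakr→Lot C ($121), Eriksen→Lot F ($177), Delgado→Lot E ($153), total $451.
VCG payment = (others' best without Quispe) − (others' welfare with Quispe) = 451 − 429 = $22.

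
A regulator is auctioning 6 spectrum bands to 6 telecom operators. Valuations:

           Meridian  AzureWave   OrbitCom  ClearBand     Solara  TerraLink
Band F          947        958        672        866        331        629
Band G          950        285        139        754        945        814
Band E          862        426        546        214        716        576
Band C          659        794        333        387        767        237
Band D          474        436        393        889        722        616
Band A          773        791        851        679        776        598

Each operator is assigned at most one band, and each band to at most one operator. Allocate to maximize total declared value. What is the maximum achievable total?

Maximum total: $5141M

Optimal: Meridian→Band E ($862M), AzureWave→Band F ($958M), OrbitCom→Band A ($851M), ClearBand→Band D ($889M), Solara→Band C ($767M), TerraLink→Band G ($814M) — total 862+958+851+889+767+814 = $5141M.
Row-greedy (each operator in turn takes its best remaining band) gives $4991M, worse by 150.
No other one-to-one assignment exceeds $5141M.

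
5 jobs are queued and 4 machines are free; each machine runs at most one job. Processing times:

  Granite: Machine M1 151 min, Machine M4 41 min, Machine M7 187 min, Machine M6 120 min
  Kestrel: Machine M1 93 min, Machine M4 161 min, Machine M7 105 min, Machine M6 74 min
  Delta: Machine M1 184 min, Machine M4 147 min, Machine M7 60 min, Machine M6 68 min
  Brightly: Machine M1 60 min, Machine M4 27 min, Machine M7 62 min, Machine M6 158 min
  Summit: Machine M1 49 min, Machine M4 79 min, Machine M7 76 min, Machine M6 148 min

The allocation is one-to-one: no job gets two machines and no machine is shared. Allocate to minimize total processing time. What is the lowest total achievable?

Minimum total: 210 min

Optimal: Summit→Machine M1 (49 min), Brightly→Machine M4 (27 min), Delta→Machine M7 (60 min), Kestrel→Machine M6 (74 min) — total 49+27+60+74 = 210 min.
Row-greedy (each job in turn takes its cheapest remaining machine) gives 235 min, worse by 25.
Swapping Delta↔Brightly (Delta→Machine M4 147 min, Brightly→Machine M7 62 min) adds 122.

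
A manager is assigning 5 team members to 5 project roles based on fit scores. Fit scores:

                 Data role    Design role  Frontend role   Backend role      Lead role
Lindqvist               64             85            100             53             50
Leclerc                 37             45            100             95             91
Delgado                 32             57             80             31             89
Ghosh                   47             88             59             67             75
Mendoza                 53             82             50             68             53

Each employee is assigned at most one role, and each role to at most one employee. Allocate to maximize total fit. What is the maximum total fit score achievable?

Maximum total: 425 pts

Optimal: Lindqvist→Frontend role (100 pts), Leclerc→Backend role (95 pts), Delgado→Lead role (89 pts), Ghosh→Design role (88 pts), Mendoza→Data role (53 pts) — total 100+95+89+88+53 = 425 pts.
Column-greedy (each role in turn goes to its best remaining employee) gives 409 pts, worse by 16.
Swapping Delgado↔Mendoza (Delgado→Data role 32 pts, Mendoza→Lead role 53 pts) loses 57.
Every other assignment is strictly worse.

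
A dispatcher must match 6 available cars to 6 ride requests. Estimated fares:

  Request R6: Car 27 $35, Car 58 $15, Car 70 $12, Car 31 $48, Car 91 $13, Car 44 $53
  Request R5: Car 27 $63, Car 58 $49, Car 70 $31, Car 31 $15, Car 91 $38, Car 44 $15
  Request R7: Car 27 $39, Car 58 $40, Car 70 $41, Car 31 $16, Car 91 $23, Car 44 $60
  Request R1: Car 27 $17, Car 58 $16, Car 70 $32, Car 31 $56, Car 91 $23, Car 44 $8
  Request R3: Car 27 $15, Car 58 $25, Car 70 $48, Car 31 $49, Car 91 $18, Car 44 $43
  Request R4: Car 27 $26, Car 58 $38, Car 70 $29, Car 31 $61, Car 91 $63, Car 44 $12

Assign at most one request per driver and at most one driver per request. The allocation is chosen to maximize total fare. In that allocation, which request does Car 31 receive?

Car 31 receives Request R1.

Optimal: Car 27→Request R5 ($63), Car 58→Request R7 ($40), Car 70→Request R3 ($48), Car 31→Request R1 ($56), Car 91→Request R4 ($63), Car 44→Request R6 ($53) — total 63+40+48+56+63+53 = $323.
Swapping Car 27↔Car 58 (Car 27→Request R7 $39, Car 58→Request R5 $49) loses 15.
No other one-to-one assignment exceeds $323.
Car 31's own top request is Request R4 ($61), but forcing Car 31→Request R4 and reassigning the rest optimally gives only $288 — worse by 35.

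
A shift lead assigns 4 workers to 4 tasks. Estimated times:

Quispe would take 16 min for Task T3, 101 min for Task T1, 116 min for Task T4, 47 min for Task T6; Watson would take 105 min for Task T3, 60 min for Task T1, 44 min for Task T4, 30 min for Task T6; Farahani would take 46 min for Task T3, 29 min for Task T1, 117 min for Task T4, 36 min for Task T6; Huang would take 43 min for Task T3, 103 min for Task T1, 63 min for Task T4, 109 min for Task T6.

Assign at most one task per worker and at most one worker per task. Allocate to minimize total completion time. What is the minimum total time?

This is the linear assignment problem.
Optimal: Quispe→Task T3 (16 min), Watson→Task T6 (30 min), Farahani→Task T1 (29 min), Huang→Task T4 (63 min) — total 16+30+29+63 = 138 min.
Column-greedy (each task in turn goes to its cheapest remaining worker) gives 198 min, worse by 60.
Next-best assignment: Quispe→Task T6, Watson→Task T4, Farahani→Task T1, Huang→Task T3 = 163 min.

Minimum total: 138 min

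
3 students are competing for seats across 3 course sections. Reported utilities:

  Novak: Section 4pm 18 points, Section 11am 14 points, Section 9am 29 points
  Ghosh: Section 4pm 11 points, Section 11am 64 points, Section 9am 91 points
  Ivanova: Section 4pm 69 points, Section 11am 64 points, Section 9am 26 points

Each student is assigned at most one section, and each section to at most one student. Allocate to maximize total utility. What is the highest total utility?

Optimal: Novak→Section 11am (14 points), Ghosh→Section 9am (91 points), Ivanova→Section 4pm (69 points) — total 14+91+69 = 174 points.
Swapping Ghosh↔Novak (Ghosh→Section 11am 64 points, Novak→Section 9am 29 points) loses 12.
No other one-to-one assignment exceeds 174 points.

Max total: 174 points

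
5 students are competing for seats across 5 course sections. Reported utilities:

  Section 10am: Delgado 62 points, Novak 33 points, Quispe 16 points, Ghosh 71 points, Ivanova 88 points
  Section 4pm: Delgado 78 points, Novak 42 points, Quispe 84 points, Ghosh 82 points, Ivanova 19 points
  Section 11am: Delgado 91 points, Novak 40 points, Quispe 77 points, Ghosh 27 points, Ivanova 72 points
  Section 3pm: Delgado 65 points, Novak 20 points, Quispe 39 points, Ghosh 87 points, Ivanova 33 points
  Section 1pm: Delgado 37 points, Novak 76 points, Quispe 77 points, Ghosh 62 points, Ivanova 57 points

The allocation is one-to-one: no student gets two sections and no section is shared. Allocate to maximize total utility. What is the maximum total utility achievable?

Max total: 426 points

This is a one-to-one assignment (maximum-weight bipartite matching).
Optimal: Delgado→Section 11am (91 points), Novak→Section 1pm (76 points), Quispe→Section 4pm (84 points), Ghosh→Section 3pm (87 points), Ivanova→Section 10am (88 points) — total 91+76+84+87+88 = 426 points.
Swapping Novak↔Ivanova (Novak→Section 10am 33 points, Ivanova→Section 1pm 57 points) loses 74.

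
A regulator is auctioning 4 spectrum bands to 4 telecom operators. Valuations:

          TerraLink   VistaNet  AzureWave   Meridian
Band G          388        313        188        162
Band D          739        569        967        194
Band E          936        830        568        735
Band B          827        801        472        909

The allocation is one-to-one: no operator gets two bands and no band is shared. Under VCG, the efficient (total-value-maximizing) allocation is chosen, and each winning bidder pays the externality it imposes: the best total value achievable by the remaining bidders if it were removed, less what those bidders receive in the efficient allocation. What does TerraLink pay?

Efficient allocation: TerraLink→Band E ($936M), VistaNet→Band G ($313M), AzureWave→Band D ($967M), Meridian→Band B ($909M); total welfare W = $3125M.
TerraLink receives Band E at value $936M, so the others get W − 936 = $2189M.
Without TerraLink: best allocation of the remaining 3 bidders over all 4 bands is VistaNet→Band E ($830M), AzureWave→Band D ($967M), Meridian→Band B ($909M), total $2706M.
VCG payment = (others' best without TerraLink) − (others' welfare with TerraLink) = 2706 − 2189 = $517M.

TerraLink pays $517M.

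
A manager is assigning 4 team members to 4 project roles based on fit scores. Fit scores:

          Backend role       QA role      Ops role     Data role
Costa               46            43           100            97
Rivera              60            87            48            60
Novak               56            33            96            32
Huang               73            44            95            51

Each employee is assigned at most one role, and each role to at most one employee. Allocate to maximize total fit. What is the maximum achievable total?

Optimal: Costa→Data role (97 pts), Rivera→QA role (87 pts), Novak→Ops role (96 pts), Huang→Backend role (73 pts) — total 97+87+96+73 = 353 pts.
Column-greedy (each role in turn goes to its best remaining employee) gives 292 pts, worse by 61.
Every other assignment is strictly worse.

Maximum total: 353 pts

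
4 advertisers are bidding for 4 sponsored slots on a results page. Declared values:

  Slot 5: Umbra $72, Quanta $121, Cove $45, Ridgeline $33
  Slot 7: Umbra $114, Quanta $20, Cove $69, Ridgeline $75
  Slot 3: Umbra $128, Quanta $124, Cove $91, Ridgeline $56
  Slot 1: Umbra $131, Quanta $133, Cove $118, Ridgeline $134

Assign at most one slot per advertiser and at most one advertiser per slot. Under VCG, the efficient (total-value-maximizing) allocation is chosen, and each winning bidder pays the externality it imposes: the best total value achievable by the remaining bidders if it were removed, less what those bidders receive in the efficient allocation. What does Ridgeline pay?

Ridgeline pays $41.

Efficient allocation: Umbra→Slot 7 ($114), Quanta→Slot 5 ($121), Cove→Slot 3 ($91), Ridgeline→Slot 1 ($134); total welfare W = $460.
Ridgeline receives Slot 1 at value $134, so the others get W − 134 = $326.
Without Ridgeline: best allocation of the remaining 3 bidders over all 4 slots is Umbra→Slot 3 ($128), Quanta→Slot 5 ($121), Cove→Slot 1 ($118), total $367.
VCG payment = (others' best without Ridgeline) − (others' welfare with Ridgeline) = 367 − 326 = $41.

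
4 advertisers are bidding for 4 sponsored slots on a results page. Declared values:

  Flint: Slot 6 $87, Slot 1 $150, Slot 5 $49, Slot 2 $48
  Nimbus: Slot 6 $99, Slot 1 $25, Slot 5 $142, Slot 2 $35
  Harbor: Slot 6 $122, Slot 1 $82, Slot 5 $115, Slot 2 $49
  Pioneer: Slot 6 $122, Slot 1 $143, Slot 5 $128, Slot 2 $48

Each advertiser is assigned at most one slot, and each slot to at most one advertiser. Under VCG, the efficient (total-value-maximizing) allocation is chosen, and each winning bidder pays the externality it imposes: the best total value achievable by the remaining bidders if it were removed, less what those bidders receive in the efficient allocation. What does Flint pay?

Efficient allocation: Flint→Slot 1 ($150), Nimbus→Slot 5 ($142), Harbor→Slot 2 ($49), Pioneer→Slot 6 ($122); total welfare W = $463.
Flint receives Slot 1 at value $150, so the others get W − 150 = $313.
Without Flint: best allocation of the remaining 3 bidders over all 4 slots is Nimbus→Slot 5 ($142), Harbor→Slot 6 ($122), Pioneer→Slot 1 ($143), total $407.
VCG payment = (others' best without Flint) − (others' welfare with Flint) = 407 − 313 = $94.

Flint pays $94.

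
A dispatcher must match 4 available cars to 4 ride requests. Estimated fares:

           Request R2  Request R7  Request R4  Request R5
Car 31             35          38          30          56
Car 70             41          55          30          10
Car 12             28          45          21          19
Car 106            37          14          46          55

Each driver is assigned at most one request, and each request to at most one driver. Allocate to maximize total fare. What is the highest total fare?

Maximum total: $188

Treat this as an assignment problem: match each driver to one request.
Optimal: Car 31→Request R5 ($56), Car 70→Request R2 ($41), Car 12→Request R7 ($45), Car 106→Request R4 ($46) — total 56+41+45+46 = $188.
Row-greedy (each driver in turn takes its best remaining request) gives $185, worse by 3.
Next-best assignment: Car 31→Request R5, Car 70→Request R7, Car 12→Request R2, Car 106→Request R4 = $185.
Swapping Car 31↔Car 12 (Car 31→Request R7 $38, Car 12→Request R5 $19) loses 44.
Checked against all permutations: $188 is optimal.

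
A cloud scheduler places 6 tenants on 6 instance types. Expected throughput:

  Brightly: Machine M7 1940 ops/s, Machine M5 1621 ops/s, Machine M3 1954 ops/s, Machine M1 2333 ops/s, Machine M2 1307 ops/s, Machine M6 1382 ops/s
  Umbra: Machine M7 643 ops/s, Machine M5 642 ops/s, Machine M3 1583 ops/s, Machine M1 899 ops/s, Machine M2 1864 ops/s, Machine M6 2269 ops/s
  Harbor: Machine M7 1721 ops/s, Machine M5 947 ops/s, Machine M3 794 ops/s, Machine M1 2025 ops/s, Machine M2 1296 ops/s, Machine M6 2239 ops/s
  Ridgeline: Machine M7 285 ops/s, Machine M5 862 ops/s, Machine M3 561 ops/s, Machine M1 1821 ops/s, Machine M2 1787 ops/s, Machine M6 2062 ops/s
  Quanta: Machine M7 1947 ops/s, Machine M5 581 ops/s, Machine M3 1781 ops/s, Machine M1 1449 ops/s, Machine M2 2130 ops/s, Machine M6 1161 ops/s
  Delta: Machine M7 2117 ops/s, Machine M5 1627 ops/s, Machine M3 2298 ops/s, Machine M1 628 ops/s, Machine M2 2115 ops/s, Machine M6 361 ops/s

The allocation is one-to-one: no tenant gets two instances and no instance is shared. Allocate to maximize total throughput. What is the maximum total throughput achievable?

Optimal: Brightly→Machine M5 (1621 ops/s), Umbra→Machine M6 (2269 ops/s), Harbor→Machine M1 (2025 ops/s), Ridgeline→Machine M2 (1787 ops/s), Quanta→Machine M7 (1947 ops/s), Delta→Machine M3 (2298 ops/s) — total 1621+2269+2025+1787+1947+2298 = 11947 ops/s.
Row-greedy (each tenant in turn takes its best remaining instance) gives 11518 ops/s, worse by 429.

Maximum total: 11947 ops/s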